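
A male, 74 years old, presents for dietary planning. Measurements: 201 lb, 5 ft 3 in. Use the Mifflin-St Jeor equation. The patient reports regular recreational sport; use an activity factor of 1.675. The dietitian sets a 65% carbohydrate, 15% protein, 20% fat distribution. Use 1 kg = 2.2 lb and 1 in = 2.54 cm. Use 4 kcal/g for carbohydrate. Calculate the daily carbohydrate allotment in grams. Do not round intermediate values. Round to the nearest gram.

422 g/day

Convert to metric: weight = 201 ÷ 2.2 = 91.3636 kg; height = (5×12 + 3) × 2.54 = 63 × 2.54 = 160.02 cm.
Mifflin-St Jeor (male): BMR = 10(91.3636) + 6.25(160.02) − 5(74) + 5 = 913.6364 + 1000.125 − 370 + 5 = 1548.7614 kcal/day.
TEE = 1548.7614 × 1.675 = 2594.1753 kcal/day.
Carbohydrate energy = 65% × 2594.1753 = 1686.2139 kcal.
Carbohydrate = 1686.2139 ÷ 4 kcal/g = 421.5535 g.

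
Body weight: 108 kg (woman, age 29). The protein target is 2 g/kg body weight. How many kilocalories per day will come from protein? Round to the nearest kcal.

Protein = 2 g/kg × 108 kg = 216 g/day.
Protein energy = 216 g × 4 kcal/g = 864 kcal/day.

864 kcal/day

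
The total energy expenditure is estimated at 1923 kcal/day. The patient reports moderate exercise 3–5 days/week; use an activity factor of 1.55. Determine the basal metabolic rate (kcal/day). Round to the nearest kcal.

1241 kcal/day

BMR = TEE ÷ activity factor = 1923 ÷ 1.55 = 1240.6452 kcal/day.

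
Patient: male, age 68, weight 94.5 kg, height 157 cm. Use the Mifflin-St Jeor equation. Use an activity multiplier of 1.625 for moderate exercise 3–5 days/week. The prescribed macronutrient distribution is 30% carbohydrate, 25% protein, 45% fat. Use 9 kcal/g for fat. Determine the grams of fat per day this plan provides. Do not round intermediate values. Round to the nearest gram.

129 g/day

Mifflin-St Jeor (male): BMR = 10(94.5) + 6.25(157) − 5(68) + 5 = 945 + 981.25 − 340 + 5 = 1591.25 kcal/day.
TEE = 1591.25 × 1.625 = 2585.7813 kcal/day.
Fat energy = 45% × 2585.7813 = 1163.6016 kcal.
Fat = 1163.6016 ÷ 9 kcal/g = 129.2891 g.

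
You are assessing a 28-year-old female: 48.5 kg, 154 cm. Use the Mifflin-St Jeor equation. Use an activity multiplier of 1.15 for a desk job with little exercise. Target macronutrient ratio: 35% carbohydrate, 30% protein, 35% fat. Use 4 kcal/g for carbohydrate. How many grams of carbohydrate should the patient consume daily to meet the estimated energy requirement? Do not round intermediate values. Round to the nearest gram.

115 g/day

Mifflin-St Jeor (female): BMR = 10(48.5) + 6.25(154) − 5(28) − 161 = 485 + 962.5 − 140 − 161 = 1146.5 kcal/day.
TEE = 1146.5 × 1.15 = 1318.475 kcal/day.
Carbohydrate energy = 35% × 1318.475 = 461.4663 kcal.
Carbohydrate = 461.4663 ÷ 4 kcal/g = 115.3666 g.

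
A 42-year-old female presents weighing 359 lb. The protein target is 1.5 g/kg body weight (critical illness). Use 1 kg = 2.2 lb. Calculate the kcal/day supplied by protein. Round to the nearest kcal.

979 kcal/day

Weight in kg = 359 ÷ 2.2 = 163.1818 kg.
Protein = 1.5 g/kg × 163.1818 kg = 244.7727 g/day.
Protein energy = 244.7727 g × 4 kcal/g = 979.0909 kcal/day.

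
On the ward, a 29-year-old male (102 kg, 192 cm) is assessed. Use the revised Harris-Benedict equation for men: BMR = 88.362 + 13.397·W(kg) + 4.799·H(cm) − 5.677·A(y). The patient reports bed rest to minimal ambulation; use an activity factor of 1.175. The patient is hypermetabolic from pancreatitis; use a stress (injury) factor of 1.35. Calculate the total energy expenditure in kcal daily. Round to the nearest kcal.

3508 kcal daily

Harris-Benedict: BMR = 88.362 + 13.397(102) + 4.799(192) − 5.677(29) = 2211.631 kcal/day.
TEE = BMR × activity factor = 2211.631 × 1.175 = 2598.6664 kcal/day.
Apply stress factor: 2598.6664 × 1.35 = 3508.1997 kcal/day.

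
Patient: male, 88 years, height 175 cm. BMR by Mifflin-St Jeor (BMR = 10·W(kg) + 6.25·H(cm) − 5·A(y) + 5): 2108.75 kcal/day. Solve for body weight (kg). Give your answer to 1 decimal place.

2108.75 = 10·W + 6.25(175) − 5(88) + 5
10·W = 2108.75 − 658.75 = 1450, so W = 145 kg.

145.0 kg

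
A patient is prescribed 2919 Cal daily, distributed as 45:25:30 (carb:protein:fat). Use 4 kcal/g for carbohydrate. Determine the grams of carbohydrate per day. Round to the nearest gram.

Carbohydrate energy = 45% × 2919 = 1313.55 kcal.
At 4 kcal/g: 1313.55 ÷ 4 = 328.3875 g.

328 g/day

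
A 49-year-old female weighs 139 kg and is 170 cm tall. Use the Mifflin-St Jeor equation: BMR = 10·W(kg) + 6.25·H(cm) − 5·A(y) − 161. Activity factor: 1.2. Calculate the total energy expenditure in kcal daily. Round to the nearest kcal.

Mifflin-St Jeor (female): BMR = 10(139) + 6.25(170) − 5(49) − 161 = 1390 + 1062.5 − 245 − 161 = 2046.5 kcal/day.
TEE = BMR × activity factor = 2046.5 × 1.2 = 2455.8 kcal/day.

2456 kcal daily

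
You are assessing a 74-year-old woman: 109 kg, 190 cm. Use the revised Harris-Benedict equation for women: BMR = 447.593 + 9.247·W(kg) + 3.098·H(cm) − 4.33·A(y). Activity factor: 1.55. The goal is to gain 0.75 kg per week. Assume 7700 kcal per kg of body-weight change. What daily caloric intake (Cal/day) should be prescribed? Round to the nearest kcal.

3497 Cal/day

Harris-Benedict: BMR = 447.593 + 9.247(109) + 3.098(190) − 4.33(74) = 1723.716 kcal/day.
TEE = 1723.716 × 1.55 = 2671.7598 kcal/day.
Required daily surplus = 0.75 × 7700 ÷ 7 = 825 kcal/day.
Target intake = 2671.7598 + 825 = 3496.7598 kcal/day.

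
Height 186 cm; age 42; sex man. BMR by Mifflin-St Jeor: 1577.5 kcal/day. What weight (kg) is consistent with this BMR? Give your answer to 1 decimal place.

1577.5 = 10·W + 6.25(186) − 5(42) + 5
10·W = 1577.5 − 957.5 = 620, so W = 62 kg.

62.0 kg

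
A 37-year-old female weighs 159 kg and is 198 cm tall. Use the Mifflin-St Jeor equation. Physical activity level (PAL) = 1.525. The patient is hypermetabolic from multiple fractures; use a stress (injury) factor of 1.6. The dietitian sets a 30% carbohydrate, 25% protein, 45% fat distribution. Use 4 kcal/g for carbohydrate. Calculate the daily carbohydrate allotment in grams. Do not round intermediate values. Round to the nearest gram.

454 g/day

Mifflin-St Jeor (female): BMR = 10(159) + 6.25(198) − 5(37) − 161 = 1590 + 1237.5 − 185 − 161 = 2481.5 kcal/day.
TEE = 2481.5 × 1.525 = 3784.2875 kcal/day.
With stress factor 1.6: 3784.2875 × 1.6 = 6054.86 kcal/day.
Carbohydrate energy = 30% × 6054.86 = 1816.458 kcal.
Carbohydrate = 1816.458 ÷ 4 kcal/g = 454.1145 g.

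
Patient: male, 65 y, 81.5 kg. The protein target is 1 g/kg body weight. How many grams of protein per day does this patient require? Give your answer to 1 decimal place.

81.5 g/day

Protein = 1 g/kg × 81.5 kg = 81.5 g/day.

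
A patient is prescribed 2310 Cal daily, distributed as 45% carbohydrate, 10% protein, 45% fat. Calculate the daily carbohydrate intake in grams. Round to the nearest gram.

260 g/day

Carbohydrate energy = 45% × 2310 = 1039.5 kcal.
At 4 kcal/g: 1039.5 ÷ 4 = 259.875 g.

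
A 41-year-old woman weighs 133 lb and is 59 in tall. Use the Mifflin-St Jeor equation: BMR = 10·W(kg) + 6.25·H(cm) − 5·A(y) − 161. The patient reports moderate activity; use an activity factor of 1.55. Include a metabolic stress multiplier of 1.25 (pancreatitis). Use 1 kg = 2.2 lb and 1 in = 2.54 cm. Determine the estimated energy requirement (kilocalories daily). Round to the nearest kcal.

2277 kilocalories daily

Convert to metric: weight = 133 ÷ 2.2 = 60.4545 kg; height = 59 × 2.54 = 149.86 cm.
Mifflin-St Jeor (female): BMR = 10(60.4545) + 6.25(149.86) − 5(41) − 161 = 604.5455 + 936.625 − 205 − 161 = 1175.1705 kcal/day.
TEE = BMR × activity factor = 1175.1705 × 1.55 = 1821.5142 kcal/day.
Apply stress factor: 1821.5142 × 1.25 = 2276.8928 kcal/day.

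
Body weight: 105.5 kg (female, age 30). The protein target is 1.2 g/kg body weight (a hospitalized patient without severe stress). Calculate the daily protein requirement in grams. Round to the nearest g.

127 g/day

Protein = 1.2 g/kg × 105.5 kg = 126.6 g/day.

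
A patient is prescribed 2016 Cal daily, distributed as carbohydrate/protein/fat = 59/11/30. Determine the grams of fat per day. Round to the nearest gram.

67 g/day

Fat energy = 30% × 2016 = 604.8 kcal.
At 9 kcal/g: 604.8 ÷ 9 = 67.2 g.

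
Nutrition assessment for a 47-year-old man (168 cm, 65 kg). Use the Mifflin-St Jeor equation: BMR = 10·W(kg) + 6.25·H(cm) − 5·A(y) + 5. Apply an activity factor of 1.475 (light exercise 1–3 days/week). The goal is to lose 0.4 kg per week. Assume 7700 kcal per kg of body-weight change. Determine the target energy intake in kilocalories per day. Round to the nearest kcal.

Mifflin-St Jeor (male): BMR = 10(65) + 6.25(168) − 5(47) + 5 = 650 + 1050 − 235 + 5 = 1470 kcal/day.
TEE = 1470 × 1.475 = 2168.25 kcal/day.
Required daily deficit = 0.4 × 7700 ÷ 7 = 440 kcal/day.
Target intake = 2168.25 − 440 = 1728.25 kcal/day.

1728 kilocalories per day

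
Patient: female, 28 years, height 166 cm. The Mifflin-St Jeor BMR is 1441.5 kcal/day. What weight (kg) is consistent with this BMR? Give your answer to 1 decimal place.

1441.5 = 10·W + 6.25(166) − 5(28) − 161
10·W = 1441.5 − 736.5 = 705, so W = 70.5 kg.

70.5 kg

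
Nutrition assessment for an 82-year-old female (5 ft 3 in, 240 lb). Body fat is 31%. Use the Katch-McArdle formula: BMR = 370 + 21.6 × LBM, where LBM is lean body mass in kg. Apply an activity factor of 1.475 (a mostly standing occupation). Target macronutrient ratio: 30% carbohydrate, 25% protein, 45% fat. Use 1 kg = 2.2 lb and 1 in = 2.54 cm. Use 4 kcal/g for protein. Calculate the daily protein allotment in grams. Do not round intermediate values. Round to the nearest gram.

184 g/day

Convert to metric: weight = 240 ÷ 2.2 = 109.0909 kg; height = (5×12 + 3) × 2.54 = 63 × 2.54 = 160.02 cm.
LBM = 109.0909 × (1 − 0.31) = 75.2727 kg. Katch-McArdle: BMR = 370 + 21.6 × 75.2727 = 1995.8909 kcal/day.
TEE = 1995.8909 × 1.475 = 2943.9391 kcal/day.
Protein energy = 25% × 2943.9391 = 735.9848 kcal.
Protein = 735.9848 ÷ 4 kcal/g = 183.9962 g.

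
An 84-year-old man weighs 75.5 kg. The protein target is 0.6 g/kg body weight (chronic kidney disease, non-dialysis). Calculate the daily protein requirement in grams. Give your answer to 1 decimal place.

Protein = 0.6 g/kg × 75.5 kg = 45.3 g/day.

45.3 g/day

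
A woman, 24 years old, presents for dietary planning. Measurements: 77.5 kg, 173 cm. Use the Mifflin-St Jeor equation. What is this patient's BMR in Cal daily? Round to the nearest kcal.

Mifflin-St Jeor (female): BMR = 10(77.5) + 6.25(173) − 5(24) − 161 = 775 + 1081.25 − 120 − 161 = 1575.25 kcal/day.

1575 Cal daily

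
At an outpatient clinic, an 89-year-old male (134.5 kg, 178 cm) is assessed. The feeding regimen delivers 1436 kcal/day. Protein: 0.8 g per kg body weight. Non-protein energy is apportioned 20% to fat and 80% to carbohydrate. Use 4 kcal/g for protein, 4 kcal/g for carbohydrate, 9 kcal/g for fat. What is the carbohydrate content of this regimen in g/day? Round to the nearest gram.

Protein = 0.8 × 134.5 = 107.6 g → 107.6 × 4 = 430.4 kcal.
Non-protein calories = 1436 − 430.4 = 1005.6 kcal.
Fat: 20% × 1005.6 = 201.12 kcal; carbohydrate: 804.48 kcal.
Carbohydrate: 804.48 kcal ÷ 4 kcal/g = 201.12 g.

201 g/day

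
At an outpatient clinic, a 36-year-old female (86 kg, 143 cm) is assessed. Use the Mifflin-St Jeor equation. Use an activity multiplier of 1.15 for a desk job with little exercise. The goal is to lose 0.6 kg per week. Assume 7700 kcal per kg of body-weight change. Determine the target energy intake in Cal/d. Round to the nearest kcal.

Mifflin-St Jeor (female): BMR = 10(86) + 6.25(143) − 5(36) − 161 = 860 + 893.75 − 180 − 161 = 1412.75 kcal/day.
TEE = 1412.75 × 1.15 = 1624.6625 kcal/day.
Required daily deficit = 0.6 × 7700 ÷ 7 = 660 kcal/day.
Target intake = 1624.6625 − 660 = 964.6625 kcal/day.

965 Cal/d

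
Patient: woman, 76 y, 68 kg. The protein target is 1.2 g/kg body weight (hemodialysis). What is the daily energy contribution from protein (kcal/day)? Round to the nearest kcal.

Protein = 1.2 g/kg × 68 kg = 81.6 g/day.
Protein energy = 81.6 g × 4 kcal/g = 326.4 kcal/day.

326 kcal/day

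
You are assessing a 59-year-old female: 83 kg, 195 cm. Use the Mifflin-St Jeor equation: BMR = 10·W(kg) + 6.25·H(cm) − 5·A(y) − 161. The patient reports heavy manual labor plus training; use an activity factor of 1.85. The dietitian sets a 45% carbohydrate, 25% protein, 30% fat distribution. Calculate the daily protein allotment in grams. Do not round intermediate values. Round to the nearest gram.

184 g/day

Mifflin-St Jeor (female): BMR = 10(83) + 6.25(195) − 5(59) − 161 = 830 + 1218.75 − 295 − 161 = 1592.75 kcal/day.
TEE = 1592.75 × 1.85 = 2946.5875 kcal/day.
Protein energy = 25% × 2946.5875 = 736.6469 kcal.
Protein = 736.6469 ÷ 4 kcal/g = 184.1617 g.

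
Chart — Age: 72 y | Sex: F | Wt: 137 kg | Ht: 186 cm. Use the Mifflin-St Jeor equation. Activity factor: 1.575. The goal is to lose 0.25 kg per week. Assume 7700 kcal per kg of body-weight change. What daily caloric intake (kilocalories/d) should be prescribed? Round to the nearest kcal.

Mifflin-St Jeor (female): BMR = 10(137) + 6.25(186) − 5(72) − 161 = 1370 + 1162.5 − 360 − 161 = 2011.5 kcal/day.
TEE = 2011.5 × 1.575 = 3168.1125 kcal/day.
Required daily deficit = 0.25 × 7700 ÷ 7 = 275 kcal/day.
Target intake = 3168.1125 − 275 = 2893.1125 kcal/day.

2893 kilocalories/d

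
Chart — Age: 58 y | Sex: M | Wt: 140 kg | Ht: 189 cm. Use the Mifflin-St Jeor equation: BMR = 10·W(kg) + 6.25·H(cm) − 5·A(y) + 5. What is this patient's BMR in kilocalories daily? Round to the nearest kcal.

2296 kilocalories daily

Mifflin-St Jeor (male): BMR = 10(140) + 6.25(189) − 5(58) + 5 = 1400 + 1181.25 − 290 + 5 = 2296.25 kcal/day.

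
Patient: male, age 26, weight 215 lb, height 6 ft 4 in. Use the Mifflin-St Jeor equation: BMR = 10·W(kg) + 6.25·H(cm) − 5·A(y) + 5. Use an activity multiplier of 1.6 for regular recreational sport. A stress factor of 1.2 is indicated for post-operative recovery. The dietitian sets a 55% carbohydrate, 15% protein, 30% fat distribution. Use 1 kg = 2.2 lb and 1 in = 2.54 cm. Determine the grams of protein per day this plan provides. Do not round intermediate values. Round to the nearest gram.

Convert to metric: weight = 215 ÷ 2.2 = 97.7273 kg; height = (6×12 + 4) × 2.54 = 76 × 2.54 = 193.04 cm.
Mifflin-St Jeor (male): BMR = 10(97.7273) + 6.25(193.04) − 5(26) + 5 = 977.2727 + 1206.5 − 130 + 5 = 2058.7727 kcal/day.
TEE = 2058.7727 × 1.6 = 3294.0364 kcal/day.
With stress factor 1.2: 3294.0364 × 1.2 = 3952.8436 kcal/day.
Protein energy = 15% × 3952.8436 = 592.9265 kcal.
Protein = 592.9265 ÷ 4 kcal/g = 148.2316 g.

148 g/day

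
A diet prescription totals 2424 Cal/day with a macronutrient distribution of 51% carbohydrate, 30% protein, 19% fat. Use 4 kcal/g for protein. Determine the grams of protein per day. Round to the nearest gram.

Protein energy = 30% × 2424 = 727.2 kcal.
At 4 kcal/g: 727.2 ÷ 4 = 181.8 g.

182 g/day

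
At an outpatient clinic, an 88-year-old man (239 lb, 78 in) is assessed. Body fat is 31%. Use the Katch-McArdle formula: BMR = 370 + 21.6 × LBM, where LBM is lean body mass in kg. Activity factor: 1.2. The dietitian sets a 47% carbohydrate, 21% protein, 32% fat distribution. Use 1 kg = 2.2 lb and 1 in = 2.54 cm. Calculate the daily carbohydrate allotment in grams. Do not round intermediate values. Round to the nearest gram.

Convert to metric: weight = 239 ÷ 2.2 = 108.6364 kg; height = 78 × 2.54 = 198.12 cm.
LBM = 108.6364 × (1 − 0.31) = 74.9591 kg. Katch-McArdle: BMR = 370 + 21.6 × 74.9591 = 1989.1164 kcal/day.
TEE = 1989.1164 × 1.2 = 2386.9396 kcal/day.
Carbohydrate energy = 47% × 2386.9396 = 1121.8616 kcal.
Carbohydrate = 1121.8616 ÷ 4 kcal/g = 280.4654 g.

280 g/day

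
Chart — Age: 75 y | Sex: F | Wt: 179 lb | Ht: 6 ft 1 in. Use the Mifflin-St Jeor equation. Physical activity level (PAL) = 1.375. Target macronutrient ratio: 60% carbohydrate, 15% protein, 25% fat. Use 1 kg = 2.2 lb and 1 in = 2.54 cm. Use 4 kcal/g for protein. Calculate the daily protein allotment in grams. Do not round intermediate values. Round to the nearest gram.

Convert to metric: weight = 179 ÷ 2.2 = 81.3636 kg; height = (6×12 + 1) × 2.54 = 73 × 2.54 = 185.42 cm.
Mifflin-St Jeor (female): BMR = 10(81.3636) + 6.25(185.42) − 5(75) − 161 = 813.6364 + 1158.875 − 375 − 161 = 1436.5114 kcal/day.
TEE = 1436.5114 × 1.375 = 1975.2031 kcal/day.
Protein energy = 15% × 1975.2031 = 296.2805 kcal.
Protein = 296.2805 ÷ 4 kcal/g = 74.0701 g.

74 g/day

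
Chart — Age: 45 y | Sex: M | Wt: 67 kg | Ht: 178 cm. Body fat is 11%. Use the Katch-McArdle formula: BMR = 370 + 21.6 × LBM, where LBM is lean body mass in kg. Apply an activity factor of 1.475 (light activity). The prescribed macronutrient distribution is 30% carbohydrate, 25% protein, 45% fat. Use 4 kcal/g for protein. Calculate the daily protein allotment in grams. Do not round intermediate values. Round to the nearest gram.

153 g/day

LBM = 67 × (1 − 0.11) = 59.63 kg. Katch-McArdle: BMR = 370 + 21.6 × 59.63 = 1658.008 kcal/day.
TEE = 1658.008 × 1.475 = 2445.5618 kcal/day.
Protein energy = 25% × 2445.5618 = 611.3905 kcal.
Protein = 611.3905 ÷ 4 kcal/g = 152.8476 g.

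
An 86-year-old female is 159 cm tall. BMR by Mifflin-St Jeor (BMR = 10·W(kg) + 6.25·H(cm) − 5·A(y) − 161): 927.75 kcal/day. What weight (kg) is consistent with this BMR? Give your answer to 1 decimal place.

927.75 = 10·W + 6.25(159) − 5(86) − 161
10·W = 927.75 − 402.75 = 525, so W = 52.5 kg.

52.5 kg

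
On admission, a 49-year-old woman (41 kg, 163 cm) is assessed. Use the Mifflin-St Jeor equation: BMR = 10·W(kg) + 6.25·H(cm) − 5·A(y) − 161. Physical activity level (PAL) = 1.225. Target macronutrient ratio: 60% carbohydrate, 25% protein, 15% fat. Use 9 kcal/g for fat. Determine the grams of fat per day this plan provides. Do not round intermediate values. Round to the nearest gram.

Mifflin-St Jeor (female): BMR = 10(41) + 6.25(163) − 5(49) − 161 = 410 + 1018.75 − 245 − 161 = 1022.75 kcal/day.
TEE = 1022.75 × 1.225 = 1252.8688 kcal/day.
Fat energy = 15% × 1252.8688 = 187.9303 kcal.
Fat = 187.9303 ÷ 9 kcal/g = 20.8811 g.

21 g/day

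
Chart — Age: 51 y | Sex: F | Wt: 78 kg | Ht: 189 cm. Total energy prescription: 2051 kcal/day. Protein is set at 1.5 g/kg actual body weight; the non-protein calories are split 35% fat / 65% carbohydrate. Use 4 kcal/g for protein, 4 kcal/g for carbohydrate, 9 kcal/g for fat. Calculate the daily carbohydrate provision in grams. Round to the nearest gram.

Protein = 1.5 × 78 = 117 g → 117 × 4 = 468 kcal.
Non-protein calories = 2051 − 468 = 1583 kcal.
Fat: 35% × 1583 = 554.05 kcal; carbohydrate: 1028.95 kcal.
Carbohydrate: 1028.95 kcal ÷ 4 kcal/g = 257.2375 g.

257 g/day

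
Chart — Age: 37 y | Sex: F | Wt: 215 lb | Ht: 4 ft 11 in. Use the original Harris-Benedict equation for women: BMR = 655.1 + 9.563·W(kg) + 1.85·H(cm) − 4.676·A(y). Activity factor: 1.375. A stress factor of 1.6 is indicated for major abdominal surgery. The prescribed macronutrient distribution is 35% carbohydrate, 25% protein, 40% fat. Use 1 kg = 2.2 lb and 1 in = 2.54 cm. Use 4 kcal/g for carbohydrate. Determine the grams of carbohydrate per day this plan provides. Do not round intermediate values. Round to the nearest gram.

326 g/day

Convert to metric: weight = 215 ÷ 2.2 = 97.7273 kg; height = (4×12 + 11) × 2.54 = 59 × 2.54 = 149.86 cm.
Harris-Benedict: BMR = 655.1 + 9.563(97.7273) + 1.85(149.86) − 4.676(37) = 1693.8949 kcal/day.
TEE = 1693.8949 × 1.375 = 2329.1055 kcal/day.
With stress factor 1.6: 2329.1055 × 1.6 = 3726.5688 kcal/day.
Carbohydrate energy = 35% × 3726.5688 = 1304.2991 kcal.
Carbohydrate = 1304.2991 ÷ 4 kcal/g = 326.0748 g.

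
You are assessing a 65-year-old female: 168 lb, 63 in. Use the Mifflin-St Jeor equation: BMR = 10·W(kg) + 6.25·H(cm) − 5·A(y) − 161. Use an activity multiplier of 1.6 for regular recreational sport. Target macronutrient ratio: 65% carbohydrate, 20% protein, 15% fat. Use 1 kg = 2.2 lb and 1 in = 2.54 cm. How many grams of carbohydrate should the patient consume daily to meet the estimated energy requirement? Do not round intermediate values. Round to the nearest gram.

Convert to metric: weight = 168 ÷ 2.2 = 76.3636 kg; height = 63 × 2.54 = 160.02 cm.
Mifflin-St Jeor (female): BMR = 10(76.3636) + 6.25(160.02) − 5(65) − 161 = 763.6364 + 1000.125 − 325 − 161 = 1277.7614 kcal/day.
TEE = 1277.7614 × 1.6 = 2044.4182 kcal/day.
Carbohydrate energy = 65% × 2044.4182 = 1328.8718 kcal.
Carbohydrate = 1328.8718 ÷ 4 kcal/g = 332.218 g.

332 g/day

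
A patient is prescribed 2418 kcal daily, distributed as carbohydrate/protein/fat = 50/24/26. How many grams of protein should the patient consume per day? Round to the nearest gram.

145 g/day

Protein energy = 24% × 2418 = 580.32 kcal.
At 4 kcal/g: 580.32 ÷ 4 = 145.08 g.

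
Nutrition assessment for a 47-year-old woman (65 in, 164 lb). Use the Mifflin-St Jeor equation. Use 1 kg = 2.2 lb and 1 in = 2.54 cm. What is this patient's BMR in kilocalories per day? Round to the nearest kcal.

1381 kilocalories per day

Convert to metric: weight = 164 ÷ 2.2 = 74.5455 kg; height = 65 × 2.54 = 165.1 cm.
Mifflin-St Jeor (female): BMR = 10(74.5455) + 6.25(165.1) − 5(47) − 161 = 745.4545 + 1031.875 − 235 − 161 = 1381.3295 kcal/day.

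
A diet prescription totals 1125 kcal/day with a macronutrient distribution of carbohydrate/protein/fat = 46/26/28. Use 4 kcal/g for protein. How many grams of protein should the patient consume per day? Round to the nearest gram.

Protein energy = 26% × 1125 = 292.5 kcal.
At 4 kcal/g: 292.5 ÷ 4 = 73.125 g.

73 g/day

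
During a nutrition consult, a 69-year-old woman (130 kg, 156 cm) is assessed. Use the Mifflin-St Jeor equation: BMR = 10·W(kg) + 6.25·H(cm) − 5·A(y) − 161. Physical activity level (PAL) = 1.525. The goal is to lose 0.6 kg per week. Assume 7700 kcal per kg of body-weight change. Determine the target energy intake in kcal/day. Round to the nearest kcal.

2038 kcal/day

Mifflin-St Jeor (female): BMR = 10(130) + 6.25(156) − 5(69) − 161 = 1300 + 975 − 345 − 161 = 1769 kcal/day.
TEE = 1769 × 1.525 = 2697.725 kcal/day.
Required daily deficit = 0.6 × 7700 ÷ 7 = 660 kcal/day.
Target intake = 2697.725 − 660 = 2037.725 kcal/day.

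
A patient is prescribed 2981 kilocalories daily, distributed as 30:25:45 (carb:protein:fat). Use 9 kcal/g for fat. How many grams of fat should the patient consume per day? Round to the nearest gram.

Fat energy = 45% × 2981 = 1341.45 kcal.
At 9 kcal/g: 1341.45 ÷ 9 = 149.05 g.

149 g/day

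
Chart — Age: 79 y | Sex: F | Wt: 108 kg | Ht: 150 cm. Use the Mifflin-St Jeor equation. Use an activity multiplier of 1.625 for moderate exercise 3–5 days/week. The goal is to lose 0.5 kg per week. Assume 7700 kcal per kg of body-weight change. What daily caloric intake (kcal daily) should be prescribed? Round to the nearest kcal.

Mifflin-St Jeor (female): BMR = 10(108) + 6.25(150) − 5(79) − 161 = 1080 + 937.5 − 395 − 161 = 1461.5 kcal/day.
TEE = 1461.5 × 1.625 = 2374.9375 kcal/day.
Required daily deficit = 0.5 × 7700 ÷ 7 = 550 kcal/day.
Target intake = 2374.9375 − 550 = 1824.9375 kcal/day.

1825 kcal daily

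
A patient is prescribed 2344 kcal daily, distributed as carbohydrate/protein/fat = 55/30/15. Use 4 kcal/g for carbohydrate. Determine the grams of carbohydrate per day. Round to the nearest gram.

Carbohydrate energy = 55% × 2344 = 1289.2 kcal.
At 4 kcal/g: 1289.2 ÷ 4 = 322.3 g.

322 g/day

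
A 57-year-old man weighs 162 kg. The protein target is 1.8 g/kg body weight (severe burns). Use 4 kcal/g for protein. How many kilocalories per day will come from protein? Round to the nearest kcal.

Protein = 1.8 g/kg × 162 kg = 291.6 g/day.
Protein energy = 291.6 g × 4 kcal/g = 1166.4 kcal/day.

1166 kcal/day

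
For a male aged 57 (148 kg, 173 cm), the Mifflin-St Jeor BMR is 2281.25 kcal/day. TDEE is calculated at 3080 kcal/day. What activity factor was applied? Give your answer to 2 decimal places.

Activity factor = TEE ÷ BMR = 3080 ÷ 2281.25 = 1.35.

1.35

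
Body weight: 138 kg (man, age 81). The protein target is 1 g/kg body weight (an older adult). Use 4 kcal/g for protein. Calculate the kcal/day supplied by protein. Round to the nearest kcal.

552 kcal/day

Protein = 1 g/kg × 138 kg = 138 g/day.
Protein energy = 138 g × 4 kcal/g = 552 kcal/day.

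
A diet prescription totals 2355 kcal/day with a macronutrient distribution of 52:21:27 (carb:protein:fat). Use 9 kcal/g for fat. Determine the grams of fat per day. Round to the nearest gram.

Fat energy = 27% × 2355 = 635.85 kcal.
At 9 kcal/g: 635.85 ÷ 9 = 70.65 g.

71 g/day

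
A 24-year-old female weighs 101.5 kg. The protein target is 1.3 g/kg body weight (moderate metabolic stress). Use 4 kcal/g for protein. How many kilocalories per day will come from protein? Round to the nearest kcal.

Protein = 1.3 g/kg × 101.5 kg = 131.95 g/day.
Protein energy = 131.95 g × 4 kcal/g = 527.8 kcal/day.

528 kcal/day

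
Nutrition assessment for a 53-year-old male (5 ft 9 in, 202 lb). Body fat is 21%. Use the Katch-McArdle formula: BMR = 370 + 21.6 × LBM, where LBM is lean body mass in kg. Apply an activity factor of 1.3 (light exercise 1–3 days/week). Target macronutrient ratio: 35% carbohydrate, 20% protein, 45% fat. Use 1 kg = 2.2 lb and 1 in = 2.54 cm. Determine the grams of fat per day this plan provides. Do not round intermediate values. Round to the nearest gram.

126 g/day

Convert to metric: weight = 202 ÷ 2.2 = 91.8182 kg; height = (5×12 + 9) × 2.54 = 69 × 2.54 = 175.26 cm.
LBM = 91.8182 × (1 − 0.21) = 72.5364 kg. Katch-McArdle: BMR = 370 + 21.6 × 72.5364 = 1936.7855 kcal/day.
TEE = 1936.7855 × 1.3 = 2517.8211 kcal/day.
Fat energy = 45% × 2517.8211 = 1133.0195 kcal.
Fat = 1133.0195 ÷ 9 kcal/g = 125.8911 g.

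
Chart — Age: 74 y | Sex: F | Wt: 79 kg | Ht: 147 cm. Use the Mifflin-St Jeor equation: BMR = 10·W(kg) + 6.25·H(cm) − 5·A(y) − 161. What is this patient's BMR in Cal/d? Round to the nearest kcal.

Mifflin-St Jeor (female): BMR = 10(79) + 6.25(147) − 5(74) − 161 = 790 + 918.75 − 370 − 161 = 1177.75 kcal/day.

1178 Cal/d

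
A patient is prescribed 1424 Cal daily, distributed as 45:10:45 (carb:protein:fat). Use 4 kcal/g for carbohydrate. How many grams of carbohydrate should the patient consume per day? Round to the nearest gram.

Carbohydrate energy = 45% × 1424 = 640.8 kcal.
At 4 kcal/g: 640.8 ÷ 4 = 160.2 g.

160 g/day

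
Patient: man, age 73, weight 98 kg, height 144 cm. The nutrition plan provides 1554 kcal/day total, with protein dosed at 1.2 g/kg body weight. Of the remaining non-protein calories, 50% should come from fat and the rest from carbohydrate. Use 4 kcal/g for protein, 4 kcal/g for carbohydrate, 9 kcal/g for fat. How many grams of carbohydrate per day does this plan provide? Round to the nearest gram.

Protein = 1.2 × 98 = 117.6 g → 117.6 × 4 = 470.4 kcal.
Non-protein calories = 1554 − 470.4 = 1083.6 kcal.
Fat: 50% × 1083.6 = 541.8 kcal; carbohydrate: 541.8 kcal.
Carbohydrate: 541.8 kcal ÷ 4 kcal/g = 135.45 g.

135 g/day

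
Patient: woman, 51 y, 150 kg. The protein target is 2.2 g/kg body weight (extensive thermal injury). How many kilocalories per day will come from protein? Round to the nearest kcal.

1320 kcal/day

Protein = 2.2 g/kg × 150 kg = 330 g/day.
Protein energy = 330 g × 4 kcal/g = 1320 kcal/day.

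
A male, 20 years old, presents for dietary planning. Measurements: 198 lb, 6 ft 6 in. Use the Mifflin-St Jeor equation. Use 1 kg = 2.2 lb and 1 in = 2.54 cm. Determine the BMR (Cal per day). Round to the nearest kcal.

2043 Cal per day

Convert to metric: weight = 198 ÷ 2.2 = 90 kg; height = (6×12 + 6) × 2.54 = 78 × 2.54 = 198.12 cm.
Mifflin-St Jeor (male): BMR = 10(90) + 6.25(198.12) − 5(20) + 5 = 900 + 1238.25 − 100 + 5 = 2043.25 kcal/day.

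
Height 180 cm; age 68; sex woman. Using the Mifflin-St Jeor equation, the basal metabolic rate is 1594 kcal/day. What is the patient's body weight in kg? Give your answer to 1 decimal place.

1594 = 10·W + 6.25(180) − 5(68) − 161
10·W = 1594 − 624 = 970, so W = 97 kg.

97.0 kg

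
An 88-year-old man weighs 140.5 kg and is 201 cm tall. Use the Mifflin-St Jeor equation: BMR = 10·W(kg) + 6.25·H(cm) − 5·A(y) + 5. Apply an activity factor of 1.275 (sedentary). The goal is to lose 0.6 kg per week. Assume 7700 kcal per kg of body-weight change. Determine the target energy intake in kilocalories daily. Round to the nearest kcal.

Mifflin-St Jeor (male): BMR = 10(140.5) + 6.25(201) − 5(88) + 5 = 1405 + 1256.25 − 440 + 5 = 2226.25 kcal/day.
TEE = 2226.25 × 1.275 = 2838.4688 kcal/day.
Required daily deficit = 0.6 × 7700 ÷ 7 = 660 kcal/day.
Target intake = 2838.4688 − 660 = 2178.4688 kcal/day.

2178 kilocalories daily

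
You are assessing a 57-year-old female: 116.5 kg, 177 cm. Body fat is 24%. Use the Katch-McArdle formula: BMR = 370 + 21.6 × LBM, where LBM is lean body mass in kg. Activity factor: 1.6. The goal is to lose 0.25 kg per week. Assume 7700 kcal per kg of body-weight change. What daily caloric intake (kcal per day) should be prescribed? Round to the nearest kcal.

LBM = 116.5 × (1 − 0.24) = 88.54 kg. Katch-McArdle: BMR = 370 + 21.6 × 88.54 = 2282.464 kcal/day.
TEE = 2282.464 × 1.6 = 3651.9424 kcal/day.
Required daily deficit = 0.25 × 7700 ÷ 7 = 275 kcal/day.
Target intake = 3651.9424 − 275 = 3376.9424 kcal/day.

3377 kcal per day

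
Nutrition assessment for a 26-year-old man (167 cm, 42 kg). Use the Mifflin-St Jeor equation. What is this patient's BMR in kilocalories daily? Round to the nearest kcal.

1339 kilocalories daily

Mifflin-St Jeor (male): BMR = 10(42) + 6.25(167) − 5(26) + 5 = 420 + 1043.75 − 130 + 5 = 1338.75 kcal/day.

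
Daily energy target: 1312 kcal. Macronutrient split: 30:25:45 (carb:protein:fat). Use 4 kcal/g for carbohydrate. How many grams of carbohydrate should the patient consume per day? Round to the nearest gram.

Carbohydrate energy = 30% × 1312 = 393.6 kcal.
At 4 kcal/g: 393.6 ÷ 4 = 98.4 g.

98 g/day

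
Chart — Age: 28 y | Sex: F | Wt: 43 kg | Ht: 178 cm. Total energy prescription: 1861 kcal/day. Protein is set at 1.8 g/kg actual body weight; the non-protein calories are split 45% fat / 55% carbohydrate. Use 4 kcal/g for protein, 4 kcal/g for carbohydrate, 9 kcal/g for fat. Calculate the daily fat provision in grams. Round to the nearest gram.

78 g/day

Protein = 1.8 × 43 = 77.4 g → 77.4 × 4 = 309.6 kcal.
Non-protein calories = 1861 − 309.6 = 1551.4 kcal.
Fat: 45% × 1551.4 = 698.13 kcal; carbohydrate: 853.27 kcal.
Fat: 698.13 kcal ÷ 9 kcal/g = 77.57 g.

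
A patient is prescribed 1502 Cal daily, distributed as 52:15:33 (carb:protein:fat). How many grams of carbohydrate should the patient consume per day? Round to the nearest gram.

Carbohydrate energy = 52% × 1502 = 781.04 kcal.
At 4 kcal/g: 781.04 ÷ 4 = 195.26 g.

195 g/day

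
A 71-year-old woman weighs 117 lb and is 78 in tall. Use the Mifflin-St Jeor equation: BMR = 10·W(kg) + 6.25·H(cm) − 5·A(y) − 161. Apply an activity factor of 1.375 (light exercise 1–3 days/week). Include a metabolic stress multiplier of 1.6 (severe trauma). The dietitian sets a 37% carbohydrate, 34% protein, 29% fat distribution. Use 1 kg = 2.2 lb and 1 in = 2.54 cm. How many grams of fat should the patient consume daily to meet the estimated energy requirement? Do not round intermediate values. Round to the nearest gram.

Convert to metric: weight = 117 ÷ 2.2 = 53.1818 kg; height = 78 × 2.54 = 198.12 cm.
Mifflin-St Jeor (female): BMR = 10(53.1818) + 6.25(198.12) − 5(71) − 161 = 531.8182 + 1238.25 − 355 − 161 = 1254.0682 kcal/day.
TEE = 1254.0682 × 1.375 = 1724.3438 kcal/day.
With stress factor 1.6: 1724.3438 × 1.6 = 2758.95 kcal/day.
Fat energy = 29% × 2758.95 = 800.0955 kcal.
Fat = 800.0955 ÷ 9 kcal/g = 88.8995 g.

89 g/day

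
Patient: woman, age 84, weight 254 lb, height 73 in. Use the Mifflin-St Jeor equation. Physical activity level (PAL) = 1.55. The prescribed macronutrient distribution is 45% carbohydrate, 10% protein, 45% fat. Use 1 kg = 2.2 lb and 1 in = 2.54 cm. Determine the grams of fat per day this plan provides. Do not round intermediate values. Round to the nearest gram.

Convert to metric: weight = 254 ÷ 2.2 = 115.4545 kg; height = 73 × 2.54 = 185.42 cm.
Mifflin-St Jeor (female): BMR = 10(115.4545) + 6.25(185.42) − 5(84) − 161 = 1154.5455 + 1158.875 − 420 − 161 = 1732.4205 kcal/day.
TEE = 1732.4205 × 1.55 = 2685.2517 kcal/day.
Fat energy = 45% × 2685.2517 = 1208.3633 kcal.
Fat = 1208.3633 ÷ 9 kcal/g = 134.2626 g.

134 g/day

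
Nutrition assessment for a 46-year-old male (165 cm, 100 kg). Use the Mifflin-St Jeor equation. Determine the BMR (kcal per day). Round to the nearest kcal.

1806 kcal per day

Mifflin-St Jeor (male): BMR = 10(100) + 6.25(165) − 5(46) + 5 = 1000 + 1031.25 − 230 + 5 = 1806.25 kcal/day.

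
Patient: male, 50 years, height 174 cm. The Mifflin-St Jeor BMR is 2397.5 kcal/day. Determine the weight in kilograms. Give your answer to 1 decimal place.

2397.5 = 10·W + 6.25(174) − 5(50) + 5
10·W = 2397.5 − 842.5 = 1555, so W = 155.5 kg.

155.5 kg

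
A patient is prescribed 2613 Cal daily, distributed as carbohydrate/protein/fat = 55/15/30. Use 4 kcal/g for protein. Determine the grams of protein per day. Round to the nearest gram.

Protein energy = 15% × 2613 = 391.95 kcal.
At 4 kcal/g: 391.95 ÷ 4 = 97.9875 g.

98 g/day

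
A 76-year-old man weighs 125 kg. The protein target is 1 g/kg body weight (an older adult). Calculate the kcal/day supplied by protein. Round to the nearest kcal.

Protein = 1 g/kg × 125 kg = 125 g/day.
Protein energy = 125 g × 4 kcal/g = 500 kcal/day.

500 kcal/day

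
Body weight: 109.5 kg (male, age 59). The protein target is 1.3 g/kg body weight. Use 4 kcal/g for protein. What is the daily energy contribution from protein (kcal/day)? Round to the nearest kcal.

569 kcal/day

Protein = 1.3 g/kg × 109.5 kg = 142.35 g/day.
Protein energy = 142.35 g × 4 kcal/g = 569.4 kcal/day.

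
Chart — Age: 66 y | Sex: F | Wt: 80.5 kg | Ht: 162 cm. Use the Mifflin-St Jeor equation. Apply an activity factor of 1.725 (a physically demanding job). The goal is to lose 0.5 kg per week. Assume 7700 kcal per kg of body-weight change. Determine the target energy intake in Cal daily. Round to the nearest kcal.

1738 Cal daily

Mifflin-St Jeor (female): BMR = 10(80.5) + 6.25(162) − 5(66) − 161 = 805 + 1012.5 − 330 − 161 = 1326.5 kcal/day.
TEE = 1326.5 × 1.725 = 2288.2125 kcal/day.
Required daily deficit = 0.5 × 7700 ÷ 7 = 550 kcal/day.
Target intake = 2288.2125 − 550 = 1738.2125 kcal/day.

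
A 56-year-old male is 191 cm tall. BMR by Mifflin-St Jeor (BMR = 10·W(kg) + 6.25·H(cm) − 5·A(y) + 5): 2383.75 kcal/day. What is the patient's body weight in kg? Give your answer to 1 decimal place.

2383.75 = 10·W + 6.25(191) − 5(56) + 5
10·W = 2383.75 − 918.75 = 1465, so W = 146.5 kg.

146.5 kg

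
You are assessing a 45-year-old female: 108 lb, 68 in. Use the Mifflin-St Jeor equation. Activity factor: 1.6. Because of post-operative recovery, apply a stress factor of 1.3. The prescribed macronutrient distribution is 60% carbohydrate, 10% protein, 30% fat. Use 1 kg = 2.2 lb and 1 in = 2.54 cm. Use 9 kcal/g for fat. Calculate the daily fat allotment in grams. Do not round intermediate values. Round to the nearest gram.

82 g/day

Convert to metric: weight = 108 ÷ 2.2 = 49.0909 kg; height = 68 × 2.54 = 172.72 cm.
Mifflin-St Jeor (female): BMR = 10(49.0909) + 6.25(172.72) − 5(45) − 161 = 490.9091 + 1079.5 − 225 − 161 = 1184.4091 kcal/day.
TEE = 1184.4091 × 1.6 = 1895.0545 kcal/day.
With stress factor 1.3: 1895.0545 × 1.3 = 2463.5709 kcal/day.
Fat energy = 30% × 2463.5709 = 739.0713 kcal.
Fat = 739.0713 ÷ 9 kcal/g = 82.119 g.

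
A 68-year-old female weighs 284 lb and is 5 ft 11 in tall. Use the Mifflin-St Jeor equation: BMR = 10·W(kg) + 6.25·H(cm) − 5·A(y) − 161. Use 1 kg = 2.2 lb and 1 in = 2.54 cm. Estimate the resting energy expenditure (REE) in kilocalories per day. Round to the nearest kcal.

1917 kilocalories per day

Convert to metric: weight = 284 ÷ 2.2 = 129.0909 kg; height = (5×12 + 11) × 2.54 = 71 × 2.54 = 180.34 cm.
Mifflin-St Jeor (female): BMR = 10(129.0909) + 6.25(180.34) − 5(68) − 161 = 1290.9091 + 1127.125 − 340 − 161 = 1917.0341 kcal/day.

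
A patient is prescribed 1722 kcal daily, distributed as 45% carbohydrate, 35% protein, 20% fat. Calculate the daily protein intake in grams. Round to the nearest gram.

151 g/day

Protein energy = 35% × 1722 = 602.7 kcal.
At 4 kcal/g: 602.7 ÷ 4 = 150.675 g.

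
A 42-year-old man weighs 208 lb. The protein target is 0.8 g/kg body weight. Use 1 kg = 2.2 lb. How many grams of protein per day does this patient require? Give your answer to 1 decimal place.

75.6 g/day

Weight in kg = 208 ÷ 2.2 = 94.5455 kg.
Protein = 0.8 g/kg × 94.5455 kg = 75.6364 g/day.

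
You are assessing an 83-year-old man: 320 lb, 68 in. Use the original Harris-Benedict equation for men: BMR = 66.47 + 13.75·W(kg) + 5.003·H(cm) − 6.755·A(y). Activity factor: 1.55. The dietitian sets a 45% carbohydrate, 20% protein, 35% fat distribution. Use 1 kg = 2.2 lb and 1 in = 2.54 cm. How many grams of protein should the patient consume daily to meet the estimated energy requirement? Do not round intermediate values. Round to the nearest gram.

184 g/day

Convert to metric: weight = 320 ÷ 2.2 = 145.4545 kg; height = 68 × 2.54 = 172.72 cm.
Harris-Benedict: BMR = 66.47 + 13.75(145.4545) + 5.003(172.72) − 6.755(83) = 2369.9232 kcal/day.
TEE = 2369.9232 × 1.55 = 3673.3809 kcal/day.
Protein energy = 20% × 3673.3809 = 734.6762 kcal.
Protein = 734.6762 ÷ 4 kcal/g = 183.669 g.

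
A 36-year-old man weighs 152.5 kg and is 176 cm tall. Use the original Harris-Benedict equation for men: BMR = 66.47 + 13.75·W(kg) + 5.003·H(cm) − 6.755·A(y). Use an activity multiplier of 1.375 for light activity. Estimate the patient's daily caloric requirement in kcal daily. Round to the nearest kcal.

Harris-Benedict: BMR = 66.47 + 13.75(152.5) + 5.003(176) − 6.755(36) = 2800.693 kcal/day.
TEE = BMR × activity factor = 2800.693 × 1.375 = 3850.9529 kcal/day.

3851 kcal daily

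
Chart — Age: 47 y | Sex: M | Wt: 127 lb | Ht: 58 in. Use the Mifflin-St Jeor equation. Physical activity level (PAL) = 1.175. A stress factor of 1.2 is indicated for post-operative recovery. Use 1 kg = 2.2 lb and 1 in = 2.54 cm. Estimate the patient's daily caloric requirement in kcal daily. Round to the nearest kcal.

1788 kcal daily

Convert to metric: weight = 127 ÷ 2.2 = 57.7273 kg; height = 58 × 2.54 = 147.32 cm.
Mifflin-St Jeor (male): BMR = 10(57.7273) + 6.25(147.32) − 5(47) + 5 = 577.2727 + 920.75 − 235 + 5 = 1268.0227 kcal/day.
TEE = BMR × activity factor = 1268.0227 × 1.175 = 1489.9267 kcal/day.
Apply stress factor: 1489.9267 × 1.2 = 1787.912 kcal/day.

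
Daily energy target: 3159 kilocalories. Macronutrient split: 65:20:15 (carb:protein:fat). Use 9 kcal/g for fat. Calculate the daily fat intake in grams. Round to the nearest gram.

53 g/day

Fat energy = 15% × 3159 = 473.85 kcal.
At 9 kcal/g: 473.85 ÷ 9 = 52.65 g.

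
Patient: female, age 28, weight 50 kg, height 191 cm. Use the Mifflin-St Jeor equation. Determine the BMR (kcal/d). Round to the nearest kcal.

1393 kcal/d

Mifflin-St Jeor (female): BMR = 10(50) + 6.25(191) − 5(28) − 161 = 500 + 1193.75 − 140 − 161 = 1392.75 kcal/day.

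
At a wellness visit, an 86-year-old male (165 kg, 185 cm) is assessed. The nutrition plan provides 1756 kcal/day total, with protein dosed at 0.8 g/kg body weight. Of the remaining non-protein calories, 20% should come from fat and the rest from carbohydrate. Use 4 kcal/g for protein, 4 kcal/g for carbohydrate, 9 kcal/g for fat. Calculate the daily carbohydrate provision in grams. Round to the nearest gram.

246 g/day

Protein = 0.8 × 165 = 132 g → 132 × 4 = 528 kcal.
Non-protein calories = 1756 − 528 = 1228 kcal.
Fat: 20% × 1228 = 245.6 kcal; carbohydrate: 982.4 kcal.
Carbohydrate: 982.4 kcal ÷ 4 kcal/g = 245.6 g.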